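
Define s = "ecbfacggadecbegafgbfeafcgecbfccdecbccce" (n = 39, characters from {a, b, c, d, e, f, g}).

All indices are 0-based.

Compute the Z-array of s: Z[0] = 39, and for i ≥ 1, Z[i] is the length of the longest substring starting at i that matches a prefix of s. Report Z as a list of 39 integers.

Z[0]=39
i=1: i≥r, start 0; Z[1]=0
i=2: i≥r, start 0; Z[2]=0
i=3: i≥r, start 0; Z[3]=0
i=4: i≥r, start 0; Z[4]=0
i=5: i≥r, start 0; Z[5]=0
i=6: i≥r, start 0; Z[6]=0
i=7: i≥r, start 0; Z[7]=0
i=8: i≥r, start 0; Z[8]=0
i=9: i≥r, start 0; Z[9]=0
i=10: i≥r, start 0; Z[10]=3 extend→box=[10,13)
i=11: min(r-i=2, Z[1]=0)=0; Z[11]=0
i=12: min(r-i=1, Z[2]=0)=0; Z[12]=0
i=13: i≥r, start 0; Z[13]=1 extend→box=[13,14)
i=14: i≥r, start 0; Z[14]=0
i=15: i≥r, start 0; Z[15]=0
i=16: i≥r, start 0; Z[16]=0
i=17: i≥r, start 0; Z[17]=0
i=18: i≥r, start 0; Z[18]=0
i=19: i≥r, start 0; Z[19]=0
i=20: i≥r, start 0; Z[20]=1 extend→box=[20,21)
i=21: i≥r, start 0; Z[21]=0
i=22: i≥r, start 0; Z[22]=0
i=23: i≥r, start 0; Z[23]=0
i=24: i≥r, start 0; Z[24]=0
i=25: i≥r, start 0; Z[25]=4 extend→box=[25,29)
i=26: min(r-i=3, Z[1]=0)=0; Z[26]=0
i=27: min(r-i=2, Z[2]=0)=0; Z[27]=0
i=28: min(r-i=1, Z[3]=0)=0; Z[28]=0
i=29: i≥r, start 0; Z[29]=0
i=30: i≥r, start 0; Z[30]=0
i=31: i≥r, start 0; Z[31]=0
i=32: i≥r, start 0; Z[32]=3 extend→box=[32,35)
i=33: min(r-i=2, Z[1]=0)=0; Z[33]=0
i=34: min(r-i=1, Z[2]=0)=0; Z[34]=0
i=35: i≥r, start 0; Z[35]=0
i=36: i≥r, start 0; Z[36]=0
i=37: i≥r, start 0; Z[37]=0
i=38: i≥r, start 0; Z[38]=1 extend→box=[38,39)

[39, 0, 0, 0, 0, 0, 0, 0, 0, 0, 3, 0, 0, 1, 0, 0, 0, 0, 0, 0, 1, 0, 0, 0, 0, 4, 0, 0, 0, 0, 0, 0, 3, 0, 0, 0, 0, 0, 1]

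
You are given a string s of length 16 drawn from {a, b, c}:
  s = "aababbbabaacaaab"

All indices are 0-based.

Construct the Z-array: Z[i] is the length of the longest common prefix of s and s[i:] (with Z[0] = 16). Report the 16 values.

[16, 1, 0, 1, 0, 0, 0, 1, 0, 2, 1, 0, 2, 3, 1, 0]

Z[0]=16
i=1: outside box; Z[1]=1 extend→box=[1,2)
i=2: outside box; Z[2]=0
i=3: outside box; Z[3]=1 extend→box=[3,4)
i=4: outside box; Z[4]=0
i=5: outside box; Z[5]=0
i=6: outside box; Z[6]=0
i=7: outside box; Z[7]=1 extend→box=[7,8)
i=8: outside box; Z[8]=0
i=9: outside box; Z[9]=2 extend→box=[9,11)
i=10: min(r-i=1, Z[1]=1)=1; Z[10]=1
i=11: outside box; Z[11]=0
i=12: outside box; Z[12]=2 extend→box=[12,14)
i=13: min(r-i=1, Z[1]=1)=1; Z[13]=3 extend→box=[13,16)
i=14: min(r-i=2, Z[1]=1)=1; Z[14]=1
i=15: min(r-i=1, Z[2]=0)=0; Z[15]=0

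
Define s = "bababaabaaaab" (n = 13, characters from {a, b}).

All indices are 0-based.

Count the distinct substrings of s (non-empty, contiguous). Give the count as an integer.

63

sorted suffixes:
  #0 SA[0]=8  'aaaab'
  #1 SA[1]=9  'aaab'
  #2 SA[2]=10  'aab'
  #3 SA[3]=5  'aabaaaab'
  #4 SA[4]=11  'ab'
  #5 SA[5]=6  'abaaaab'
  #6 SA[6]=3  'abaabaaaab'
  #7 SA[7]=1  'ababaabaaaab'
  #8 SA[8]=12  'b'
  #9 SA[9]=7  'baaaab'
  #10 SA[10]=4  'baabaaaab'
  #11 SA[11]=2  'babaabaaaab'
  #12 SA[12]=0  'bababaabaaaab'

SA = [8, 9, 10, 5, 11, 6, 3, 1, 12, 7, 4, 2, 0]
rank  pair      lcp
   1  s[8:],s[9:]  3  'aaa'
   2  s[9:],s[10:]  2  'aa'
   3  s[10:],s[5:]  3  'aab'
   4  s[5:],s[11:]  1  'a'
   5  s[11:],s[6:]  2  'ab'
   6  s[6:],s[3:]  4  'abaa'
   7  s[3:],s[1:]  3  'aba'
   8  s[1:],s[12:]  0  ''
   9  s[12:],s[7:]  1  'b'
  10  s[7:],s[4:]  3  'baa'
  11  s[4:],s[2:]  2  'ba'
  12  s[2:],s[0:]  4  'baba'

n(n+1)/2 = 13·14/2 = 91
Σ LCP = 0 + 3 + 2 + 3 + 1 + 2 + 4 + 3 + 0 + 1 + 3 + 2 + 4 = 28
distinct = 91 − 28 = 63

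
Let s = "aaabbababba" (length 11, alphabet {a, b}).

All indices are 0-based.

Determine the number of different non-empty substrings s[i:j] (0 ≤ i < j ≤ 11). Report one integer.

47

sorted suffixes:
  #0 SA[0]=10  'a'
  #1 SA[1]=0  'aaabbababba'
  #2 SA[2]=1  'aabbababba'
  #3 SA[3]=5  'ababba'
  #4 SA[4]=7  'abba'
  #5 SA[5]=2  'abbababba'
  #6 SA[6]=9  'ba'
  #7 SA[7]=4  'bababba'
  #8 SA[8]=6  'babba'
  #9 SA[9]=8  'bba'
  #10 SA[10]=3  'bbababba'

SA = [10, 0, 1, 5, 7, 2, 9, 4, 6, 8, 3]
i: (SA[i-1],SA[i]) lcp shared
  1: (10,0) 1 'a'
  2: (0,1) 2 'aa'
  3: (1,5) 1 'a'
  4: (5,7) 2 'ab'
  5: (7,2) 4 'abba'
  6: (2,9) 0 ''
  7: (9,4) 2 'ba'
  8: (4,6) 3 'bab'
  9: (6,8) 1 'b'
  10: (8,3) 3 'bba'

n(n+1)/2 = 11·12/2 = 66
Σ LCP = 0 + 1 + 2 + 1 + 2 + 4 + 0 + 2 + 3 + 1 + 3 = 19
distinct = 66 − 19 = 47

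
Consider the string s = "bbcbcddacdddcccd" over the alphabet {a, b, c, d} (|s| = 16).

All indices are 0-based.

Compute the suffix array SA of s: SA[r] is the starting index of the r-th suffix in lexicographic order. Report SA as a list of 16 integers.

rank | idx | suffix
   0 |   7 | acdddcccd
   1 |   0 | bbcbcddacdddcccd
   2 |   1 | bcbcddacdddcccd
   3 |   3 | bcddacdddcccd
   4 |   2 | cbcddacdddcccd
   5 |  12 | cccd
   6 |  13 | ccd
   7 |  14 | cd
   8 |   4 | cddacdddcccd
   9 |   8 | cdddcccd
  10 |  15 | d
  11 |   6 | dacdddcccd
  12 |  11 | dcccd
  13 |   5 | ddacdddcccd
  14 |  10 | ddcccd
  15 |   9 | dddcccd

[7, 0, 1, 3, 2, 12, 13, 14, 4, 8, 15, 6, 11, 5, 10, 9]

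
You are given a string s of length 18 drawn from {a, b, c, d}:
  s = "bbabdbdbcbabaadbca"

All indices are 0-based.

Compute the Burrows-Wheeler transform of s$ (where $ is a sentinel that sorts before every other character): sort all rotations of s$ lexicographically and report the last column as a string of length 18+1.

rank  rotation             last
    0  $bbabdbdbcbabaadbca  a
    1  a$bbabdbdbcbabaadbc  c
    2  aadbca$bbabdbdbcbab  b
    3  abaadbca$bbabdbdbcb  b
    4  abdbdbcbabaadbca$bb  b
    5  adbca$bbabdbdbcbaba  a
    6  baadbca$bbabdbdbcba  a
    7  babaadbca$bbabdbdbc  c
    8  babdbdbcbabaadbca$b  b
    9  bbabdbdbcbabaadbca$  $
   10  bca$bbabdbdbcbabaad  d
   11  bcbabaadbca$bbabdbd  d
   12  bdbcbabaadbca$bbabd  d
   13  bdbdbcbabaadbca$bba  a
   14  ca$bbabdbdbcbabaadb  b
   15  cbabaadbca$bbabdbdb  b
   16  dbca$bbabdbdbcbabaa  a
   17  dbcbabaadbca$bbabdb  b
   18  dbdbcbabaadbca$bbab  b

acbbbaacb$dddabbabb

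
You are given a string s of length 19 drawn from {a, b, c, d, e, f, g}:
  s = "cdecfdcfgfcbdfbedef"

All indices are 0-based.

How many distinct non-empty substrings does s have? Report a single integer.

rank | idx | suffix
   0 |  11 | bdfbedef
   1 |  14 | bedef
   2 |  10 | cbdfbedef
   3 |   0 | cdecfdcfgfcbdfbedef
   4 |   3 | cfdcfgfcbdfbedef
   5 |   6 | cfgfcbdfbedef
   6 |   5 | dcfgfcbdfbedef
   7 |   1 | decfdcfgfcbdfbedef
   8 |  16 | def
   9 |  12 | dfbedef
  10 |   2 | ecfdcfgfcbdfbedef
  11 |  15 | edef
  12 |  17 | ef
  13 |  18 | f
  14 |  13 | fbedef
  15 |   9 | fcbdfbedef
  16 |   4 | fdcfgfcbdfbedef
  17 |   7 | fgfcbdfbedef
  18 |   8 | gfcbdfbedef

SA = [11, 14, 10, 0, 3, 6, 5, 1, 16, 12, 2, 15, 17, 18, 13, 9, 4, 7, 8]
rank  pair      lcp
   1  s[11:],s[14:]  1  'b'
   2  s[14:],s[10:]  0  ''
   3  s[10:],s[0:]  1  'c'
   4  s[0:],s[3:]  1  'c'
   5  s[3:],s[6:]  2  'cf'
   6  s[6:],s[5:]  0  ''
   7  s[5:],s[1:]  1  'd'
   8  s[1:],s[16:]  2  'de'
   9  s[16:],s[12:]  1  'd'
  10  s[12:],s[2:]  0  ''
  11  s[2:],s[15:]  1  'e'
  12  s[15:],s[17:]  1  'e'
  13  s[17:],s[18:]  0  ''
  14  s[18:],s[13:]  1  'f'
  15  s[13:],s[9:]  1  'f'
  16  s[9:],s[4:]  1  'f'
  17  s[4:],s[7:]  1  'f'
  18  s[7:],s[8:]  0  ''

n(n+1)/2 = 19·20/2 = 190
Σ LCP = 0 + 1 + 0 + 1 + 1 + 2 + 0 + 1 + 2 + 1 + 0 + 1 + 1 + 0 + 1 + 1 + 1 + 1 + 0 = 15
distinct = 190 − 15 = 175

175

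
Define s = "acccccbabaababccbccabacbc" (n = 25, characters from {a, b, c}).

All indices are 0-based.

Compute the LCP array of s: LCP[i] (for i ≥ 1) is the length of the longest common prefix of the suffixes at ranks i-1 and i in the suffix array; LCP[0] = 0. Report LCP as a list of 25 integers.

[0, 1, 3, 3, 2, 1, 2, 0, 2, 3, 2, 1, 2, 3, 0, 1, 1, 2, 3, 1, 2, 3, 2, 3, 4]

sorted suffixes:
  #0 SA[0]=9  'aababccbccabacbc'
  #1 SA[1]=7  'abaababccbccabacbc'
  #2 SA[2]=10  'ababccbccabacbc'
  #3 SA[3]=19  'abacbc'
  #4 SA[4]=12  'abccbccabacbc'
  #5 SA[5]=21  'acbc'
  #6 SA[6]=0  'acccccbabaababccbccabacbc'
  #7 SA[7]=8  'baababccbccabacbc'
  #8 SA[8]=6  'babaababccbccabacbc'
  #9 SA[9]=11  'babccbccabacbc'
  #10 SA[10]=20  'bacbc'
  #11 SA[11]=23  'bc'
  #12 SA[12]=16  'bccabacbc'
  #13 SA[13]=13  'bccbccabacbc'
  #14 SA[14]=24  'c'
  #15 SA[15]=18  'cabacbc'
  #16 SA[16]=5  'cbabaababccbccabacbc'
  #17 SA[17]=22  'cbc'
  #18 SA[18]=15  'cbccabacbc'
  #19 SA[19]=17  'ccabacbc'
  #20 SA[20]=4  'ccbabaababccbccabacbc'
  #21 SA[21]=14  'ccbccabacbc'
  #22 SA[22]=3  'cccbabaababccbccabacbc'
  #23 SA[23]=2  'ccccbabaababccbccabacbc'
  #24 SA[24]=1  'cccccbabaababccbccabacbc'

SA = [9, 7, 10, 19, 12, 21, 0, 8, 6, 11, 20, 23, 16, 13, 24, 18, 5, 22, 15, 17, 4, 14, 3, 2, 1]
[i] adj suffixes → lcp
  [1] 9/7 → 1 ('a')
  [2] 7/10 → 3 ('aba')
  [3] 10/19 → 3 ('aba')
  [4] 19/12 → 2 ('ab')
  [5] 12/21 → 1 ('a')
  [6] 21/0 → 2 ('ac')
  [7] 0/8 → 0 ('')
  [8] 8/6 → 2 ('ba')
  [9] 6/11 → 3 ('bab')
  [10] 11/20 → 2 ('ba')
  [11] 20/23 → 1 ('b')
  [12] 23/16 → 2 ('bc')
  [13] 16/13 → 3 ('bcc')
  [14] 13/24 → 0 ('')
  [15] 24/18 → 1 ('c')
  [16] 18/5 → 1 ('c')
  [17] 5/22 → 2 ('cb')
  [18] 22/15 → 3 ('cbc')
  [19] 15/17 → 1 ('c')
  [20] 17/4 → 2 ('cc')
  [21] 4/14 → 3 ('ccb')
  [22] 14/3 → 2 ('cc')
  [23] 3/2 → 3 ('ccc')
  [24] 2/1 → 4 ('cccc')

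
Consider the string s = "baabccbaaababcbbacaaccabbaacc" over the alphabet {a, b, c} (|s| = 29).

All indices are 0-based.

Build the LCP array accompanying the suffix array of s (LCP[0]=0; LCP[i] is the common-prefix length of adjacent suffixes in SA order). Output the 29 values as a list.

[0, 2, 3, 2, 4, 1, 2, 2, 3, 1, 2, 3, 0, 3, 3, 2, 2, 1, 3, 1, 2, 0, 1, 2, 1, 2, 1, 2, 2]

rank→(start, suffix):
  0 → (7, 'aaababcbbacaaccabbaacc')
  1 → (8, 'aababcbbacaaccabbaacc')
  2 → (1, 'aabccbaaababcbbacaaccabbaacc')
  3 → (25, 'aacc')
  4 → (18, 'aaccabbaacc')
  5 → (9, 'ababcbbacaaccabbaacc')
  6 → (22, 'abbaacc')
  7 → (11, 'abcbbacaaccabbaacc')
  8 → (2, 'abccbaaababcbbacaaccabbaacc')
  9 → (16, 'acaaccabbaacc')
  10 → (26, 'acc')
  11 → (19, 'accabbaacc')
  12 → (6, 'baaababcbbacaaccabbaacc')
  13 → (0, 'baabccbaaababcbbacaaccabbaacc')
  14 → (24, 'baacc')
  15 → (10, 'babcbbacaaccabbaacc')
  16 → (15, 'bacaaccabbaacc')
  17 → (23, 'bbaacc')
  18 → (14, 'bbacaaccabbaacc')
  19 → (12, 'bcbbacaaccabbaacc')
  20 → (3, 'bccbaaababcbbacaaccabbaacc')
  21 → (28, 'c')
  22 → (17, 'caaccabbaacc')
  23 → (21, 'cabbaacc')
  24 → (5, 'cbaaababcbbacaaccabbaacc')
  25 → (13, 'cbbacaaccabbaacc')
  26 → (27, 'cc')
  27 → (20, 'ccabbaacc')
  28 → (4, 'ccbaaababcbbacaaccabbaacc')

SA = [7, 8, 1, 25, 18, 9, 22, 11, 2, 16, 26, 19, 6, 0, 24, 10, 15, 23, 14, 12, 3, 28, 17, 21, 5, 13, 27, 20, 4]
[i] adj suffixes → lcp
  [1] 7/8 → 2 ('aa')
  [2] 8/1 → 3 ('aab')
  [3] 1/25 → 2 ('aa')
  [4] 25/18 → 4 ('aacc')
  [5] 18/9 → 1 ('a')
  [6] 9/22 → 2 ('ab')
  [7] 22/11 → 2 ('ab')
  [8] 11/2 → 3 ('abc')
  [9] 2/16 → 1 ('a')
  [10] 16/26 → 2 ('ac')
  [11] 26/19 → 3 ('acc')
  [12] 19/6 → 0 ('')
  [13] 6/0 → 3 ('baa')
  [14] 0/24 → 3 ('baa')
  [15] 24/10 → 2 ('ba')
  [16] 10/15 → 2 ('ba')
  [17] 15/23 → 1 ('b')
  [18] 23/14 → 3 ('bba')
  [19] 14/12 → 1 ('b')
  [20] 12/3 → 2 ('bc')
  [21] 3/28 → 0 ('')
  [22] 28/17 → 1 ('c')
  [23] 17/21 → 2 ('ca')
  [24] 21/5 → 1 ('c')
  [25] 5/13 → 2 ('cb')
  [26] 13/27 → 1 ('c')
  [27] 27/20 → 2 ('cc')
  [28] 20/4 → 2 ('cc')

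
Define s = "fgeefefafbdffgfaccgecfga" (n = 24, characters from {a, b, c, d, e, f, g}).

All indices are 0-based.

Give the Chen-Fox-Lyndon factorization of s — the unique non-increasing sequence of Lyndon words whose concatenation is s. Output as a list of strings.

emit factor 1: 'fg' (i=0, period=2)
emit factor 2: 'eefef' (i=2, period=5)
emit factor 3: 'afbdffgf' (i=7, period=8)
emit factor 4: 'accgecfg' (i=15, period=8)
emit factor 5: 'a' (i=23, period=1)

["fg", "eefef", "afbdffgf", "accgecfg", "a"]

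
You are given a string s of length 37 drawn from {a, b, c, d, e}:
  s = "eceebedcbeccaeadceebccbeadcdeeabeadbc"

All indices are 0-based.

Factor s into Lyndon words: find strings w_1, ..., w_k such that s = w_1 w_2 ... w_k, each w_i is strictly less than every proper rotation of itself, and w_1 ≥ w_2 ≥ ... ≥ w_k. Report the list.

emit factor 1: 'e' (i=0, period=1)
emit factor 2: 'cee' (i=1, period=3)
emit factor 3: 'bedc' (i=4, period=4)
emit factor 4: 'becc' (i=8, period=4)
emit factor 5: 'ae' (i=12, period=2)
emit factor 6: 'adceebccbe' (i=14, period=10)
emit factor 7: 'adcdee' (i=24, period=6)
emit factor 8: 'abeadbc' (i=30, period=7)

["e", "cee", "bedc", "becc", "ae", "adceebccbe", "adcdee", "abeadbc"]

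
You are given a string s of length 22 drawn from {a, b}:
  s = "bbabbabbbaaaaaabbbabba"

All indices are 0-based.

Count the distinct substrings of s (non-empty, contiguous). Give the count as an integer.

188

rank→(start, suffix):
  0 → (21, 'a')
  1 → (9, 'aaaaaabbbabba')
  2 → (10, 'aaaaabbbabba')
  3 → (11, 'aaaabbbabba')
  4 → (12, 'aaabbbabba')
  5 → (13, 'aabbbabba')
  6 → (18, 'abba')
  7 → (2, 'abbabbbaaaaaabbbabba')
  8 → (5, 'abbbaaaaaabbbabba')
  9 → (14, 'abbbabba')
  10 → (20, 'ba')
  11 → (8, 'baaaaaabbbabba')
  12 → (17, 'babba')
  13 → (1, 'babbabbbaaaaaabbbabba')
  14 → (4, 'babbbaaaaaabbbabba')
  15 → (19, 'bba')
  16 → (7, 'bbaaaaaabbbabba')
  17 → (16, 'bbabba')
  18 → (0, 'bbabbabbbaaaaaabbbabba')
  19 → (3, 'bbabbbaaaaaabbbabba')
  20 → (6, 'bbbaaaaaabbbabba')
  21 → (15, 'bbbabba')

SA = [21, 9, 10, 11, 12, 13, 18, 2, 5, 14, 20, 8, 17, 1, 4, 19, 7, 16, 0, 3, 6, 15]
i: (SA[i-1],SA[i]) lcp shared
  1: (21,9) 1 'a'
  2: (9,10) 5 'aaaaa'
  3: (10,11) 4 'aaaa'
  4: (11,12) 3 'aaa'
  5: (12,13) 2 'aa'
  6: (13,18) 1 'a'
  7: (18,2) 4 'abba'
  8: (2,5) 3 'abb'
  9: (5,14) 5 'abbba'
  10: (14,20) 0 ''
  11: (20,8) 2 'ba'
  12: (8,17) 2 'ba'
  13: (17,1) 5 'babba'
  14: (1,4) 4 'babb'
  15: (4,19) 1 'b'
  16: (19,7) 3 'bba'
  17: (7,16) 3 'bba'
  18: (16,0) 6 'bbabba'
  19: (0,3) 5 'bbabb'
  20: (3,6) 2 'bb'
  21: (6,15) 4 'bbba'

n(n+1)/2 = 22·23/2 = 253
Σ LCP = 0 + 1 + 5 + 4 + 3 + 2 + 1 + 4 + 3 + 5 + 0 + 2 + 2 + 5 + 4 + 1 + 3 + 3 + 6 + 5 + 2 + 4 = 65
distinct = 253 − 65 = 188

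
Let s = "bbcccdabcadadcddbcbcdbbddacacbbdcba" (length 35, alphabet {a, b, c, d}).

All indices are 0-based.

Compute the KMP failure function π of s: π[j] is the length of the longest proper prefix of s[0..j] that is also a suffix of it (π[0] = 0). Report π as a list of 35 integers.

[0, 1, 0, 0, 0, 0, 0, 1, 0, 0, 0, 0, 0, 0, 0, 0, 1, 0, 1, 0, 0, 1, 2, 0, 0, 0, 0, 0, 0, 1, 2, 0, 0, 1, 0]

π[0] = 0
j=1 s[j]='b': π[1]=1 (border 'b')
j=2 s[j]='c': k: 1→0; π[2]=0 (border '')
j=3 s[j]='c': π[3]=0 (border '')
j=4 s[j]='c': π[4]=0 (border '')
j=5 s[j]='d': π[5]=0 (border '')
j=6 s[j]='a': π[6]=0 (border '')
j=7 s[j]='b': π[7]=1 (border 'b')
j=8 s[j]='c': k: 1→0; π[8]=0 (border '')
j=9 s[j]='a': π[9]=0 (border '')
j=10 s[j]='d': π[10]=0 (border '')
j=11 s[j]='a': π[11]=0 (border '')
j=12 s[j]='d': π[12]=0 (border '')
j=13 s[j]='c': π[13]=0 (border '')
j=14 s[j]='d': π[14]=0 (border '')
j=15 s[j]='d': π[15]=0 (border '')
j=16 s[j]='b': π[16]=1 (border 'b')
j=17 s[j]='c': k: 1→0; π[17]=0 (border '')
j=18 s[j]='b': π[18]=1 (border 'b')
j=19 s[j]='c': k: 1→0; π[19]=0 (border '')
j=20 s[j]='d': π[20]=0 (border '')
j=21 s[j]='b': π[21]=1 (border 'b')
j=22 s[j]='b': π[22]=2 (border 'bb')
j=23 s[j]='d': k: 2→1→0; π[23]=0 (border '')
j=24 s[j]='d': π[24]=0 (border '')
j=25 s[j]='a': π[25]=0 (border '')
j=26 s[j]='c': π[26]=0 (border '')
j=27 s[j]='a': π[27]=0 (border '')
j=28 s[j]='c': π[28]=0 (border '')
j=29 s[j]='b': π[29]=1 (border 'b')
j=30 s[j]='b': π[30]=2 (border 'bb')
j=31 s[j]='d': k: 2→1→0; π[31]=0 (border '')
j=32 s[j]='c': π[32]=0 (border '')
j=33 s[j]='b': π[33]=1 (border 'b')
j=34 s[j]='a': k: 1→0; π[34]=0 (border '')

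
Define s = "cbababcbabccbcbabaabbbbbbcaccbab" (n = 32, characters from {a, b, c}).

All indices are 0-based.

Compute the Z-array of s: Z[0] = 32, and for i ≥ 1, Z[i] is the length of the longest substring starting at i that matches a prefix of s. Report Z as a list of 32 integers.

Z[0]=32
i=1: fresh scan; Z[1]=0
i=2: fresh scan; Z[2]=0
i=3: fresh scan; Z[3]=0
i=4: fresh scan; Z[4]=0
i=5: fresh scan; Z[5]=0
i=6: fresh scan; Z[6]=4 extend→box=[6,10)
i=7: min(r-i=3, Z[1]=0)=0; Z[7]=0
i=8: min(r-i=2, Z[2]=0)=0; Z[8]=0
i=9: min(r-i=1, Z[3]=0)=0; Z[9]=0
i=10: fresh scan; Z[10]=1 extend→box=[10,11)
i=11: fresh scan; Z[11]=2 extend→box=[11,13)
i=12: min(r-i=1, Z[1]=0)=0; Z[12]=0
i=13: fresh scan; Z[13]=5 extend→box=[13,18)
i=14: min(r-i=4, Z[1]=0)=0; Z[14]=0
i=15: min(r-i=3, Z[2]=0)=0; Z[15]=0
i=16: min(r-i=2, Z[3]=0)=0; Z[16]=0
i=17: min(r-i=1, Z[4]=0)=0; Z[17]=0
i=18: fresh scan; Z[18]=0
i=19: fresh scan; Z[19]=0
i=20: fresh scan; Z[20]=0
i=21: fresh scan; Z[21]=0
i=22: fresh scan; Z[22]=0
i=23: fresh scan; Z[23]=0
i=24: fresh scan; Z[24]=0
i=25: fresh scan; Z[25]=1 extend→box=[25,26)
i=26: fresh scan; Z[26]=0
i=27: fresh scan; Z[27]=1 extend→box=[27,28)
i=28: fresh scan; Z[28]=4 extend→box=[28,32)
i=29: min(r-i=3, Z[1]=0)=0; Z[29]=0
i=30: min(r-i=2, Z[2]=0)=0; Z[30]=0
i=31: min(r-i=1, Z[3]=0)=0; Z[31]=0

[32, 0, 0, 0, 0, 0, 4, 0, 0, 0, 1, 2, 0, 5, 0, 0, 0, 0, 0, 0, 0, 0, 0, 0, 0, 1, 0, 1, 4, 0, 0, 0]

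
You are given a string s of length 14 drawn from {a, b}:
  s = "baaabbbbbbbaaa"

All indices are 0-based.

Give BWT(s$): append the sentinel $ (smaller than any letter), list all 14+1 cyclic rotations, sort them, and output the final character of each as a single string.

rank  rotation         last
    0  $baaabbbbbbbaaa  a
    1  a$baaabbbbbbbaa  a
    2  aa$baaabbbbbbba  a
    3  aaa$baaabbbbbbb  b
    4  aaabbbbbbbaaa$b  b
    5  aabbbbbbbaaa$ba  a
    6  abbbbbbbaaa$baa  a
    7  baaa$baaabbbbbb  b
    8  baaabbbbbbbaaa$  $
    9  bbaaa$baaabbbbb  b
   10  bbbaaa$baaabbbb  b
   11  bbbbaaa$baaabbb  b
   12  bbbbbaaa$baaabb  b
   13  bbbbbbaaa$baaab  b
   14  bbbbbbbaaa$baaa  a

aaabbaab$bbbbba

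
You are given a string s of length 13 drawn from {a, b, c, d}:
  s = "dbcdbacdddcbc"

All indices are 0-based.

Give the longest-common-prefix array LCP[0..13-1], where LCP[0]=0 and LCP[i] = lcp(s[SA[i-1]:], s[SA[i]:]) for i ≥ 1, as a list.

[0, 0, 1, 2, 0, 1, 1, 2, 0, 2, 1, 1, 2]

rank→(start, suffix):
  0 → (5, 'acdddcbc')
  1 → (4, 'bacdddcbc')
  2 → (11, 'bc')
  3 → (1, 'bcdbacdddcbc')
  4 → (12, 'c')
  5 → (10, 'cbc')
  6 → (2, 'cdbacdddcbc')
  7 → (6, 'cdddcbc')
  8 → (3, 'dbacdddcbc')
  9 → (0, 'dbcdbacdddcbc')
  10 → (9, 'dcbc')
  11 → (8, 'ddcbc')
  12 → (7, 'dddcbc')

SA = [5, 4, 11, 1, 12, 10, 2, 6, 3, 0, 9, 8, 7]
rank  pair      lcp
   1  s[5:],s[4:]  0  ''
   2  s[4:],s[11:]  1  'b'
   3  s[11:],s[1:]  2  'bc'
   4  s[1:],s[12:]  0  ''
   5  s[12:],s[10:]  1  'c'
   6  s[10:],s[2:]  1  'c'
   7  s[2:],s[6:]  2  'cd'
   8  s[6:],s[3:]  0  ''
   9  s[3:],s[0:]  2  'db'
  10  s[0:],s[9:]  1  'd'
  11  s[9:],s[8:]  1  'd'
  12  s[8:],s[7:]  2  'dd'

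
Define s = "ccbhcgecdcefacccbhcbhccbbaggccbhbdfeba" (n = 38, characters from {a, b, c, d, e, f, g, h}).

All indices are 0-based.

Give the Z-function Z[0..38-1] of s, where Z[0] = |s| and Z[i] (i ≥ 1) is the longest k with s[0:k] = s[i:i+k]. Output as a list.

Z[0]=38
i=1: fresh scan; Z[1]=1 extend→box=[1,2)
i=2: fresh scan; Z[2]=0
i=3: fresh scan; Z[3]=0
i=4: fresh scan; Z[4]=1 extend→box=[4,5)
i=5: fresh scan; Z[5]=0
i=6: fresh scan; Z[6]=0
i=7: fresh scan; Z[7]=1 extend→box=[7,8)
i=8: fresh scan; Z[8]=0
i=9: fresh scan; Z[9]=1 extend→box=[9,10)
i=10: fresh scan; Z[10]=0
i=11: fresh scan; Z[11]=0
i=12: fresh scan; Z[12]=0
i=13: fresh scan; Z[13]=2 extend→box=[13,15)
i=14: min(r-i=1, Z[1]=1)=1; Z[14]=5 extend→box=[14,19)
i=15: min(r-i=4, Z[1]=1)=1; Z[15]=1
i=16: min(r-i=3, Z[2]=0)=0; Z[16]=0
i=17: min(r-i=2, Z[3]=0)=0; Z[17]=0
i=18: min(r-i=1, Z[4]=1)=1; Z[18]=1
i=19: fresh scan; Z[19]=0
i=20: fresh scan; Z[20]=0
i=21: fresh scan; Z[21]=3 extend→box=[21,24)
i=22: min(r-i=2, Z[1]=1)=1; Z[22]=1
i=23: min(r-i=1, Z[2]=0)=0; Z[23]=0
i=24: fresh scan; Z[24]=0
i=25: fresh scan; Z[25]=0
i=26: fresh scan; Z[26]=0
i=27: fresh scan; Z[27]=0
i=28: fresh scan; Z[28]=4 extend→box=[28,32)
i=29: min(r-i=3, Z[1]=1)=1; Z[29]=1
i=30: min(r-i=2, Z[2]=0)=0; Z[30]=0
i=31: min(r-i=1, Z[3]=0)=0; Z[31]=0
i=32: fresh scan; Z[32]=0
i=33: fresh scan; Z[33]=0
i=34: fresh scan; Z[34]=0
i=35: fresh scan; Z[35]=0
i=36: fresh scan; Z[36]=0
i=37: fresh scan; Z[37]=0

[38, 1, 0, 0, 1, 0, 0, 1, 0, 1, 0, 0, 0, 2, 5, 1, 0, 0, 1, 0, 0, 3, 1, 0, 0, 0, 0, 0, 4, 1, 0, 0, 0, 0, 0, 0, 0, 0]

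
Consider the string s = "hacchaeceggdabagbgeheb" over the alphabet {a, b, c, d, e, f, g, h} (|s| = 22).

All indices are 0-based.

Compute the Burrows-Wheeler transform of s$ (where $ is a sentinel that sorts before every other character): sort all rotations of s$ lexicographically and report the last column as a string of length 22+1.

bdhhbeagaecghacgagbe$ce

rank  rotation                 last
    0  $hacchaeceggdabagbgeheb  b
    1  abagbgeheb$hacchaeceggd  d
    2  acchaeceggdabagbgeheb$h  h
    3  aeceggdabagbgeheb$hacch  h
    4  agbgeheb$hacchaeceggdab  b
    5  b$hacchaeceggdabagbgehe  e
    6  bagbgeheb$hacchaeceggda  a
    7  bgeheb$hacchaeceggdabag  g
    8  cchaeceggdabagbgeheb$ha  a
    9  ceggdabagbgeheb$hacchae  e
   10  chaeceggdabagbgeheb$hac  c
   11  dabagbgeheb$hacchaecegg  g
   12  eb$hacchaeceggdabagbgeh  h
   13  eceggdabagbgeheb$haccha  a
   14  eggdabagbgeheb$hacchaec  c
   15  eheb$hacchaeceggdabagbg  g
   16  gbgeheb$hacchaeceggdaba  a
   17  gdabagbgeheb$hacchaeceg  g
   18  geheb$hacchaeceggdabagb  b
   19  ggdabagbgeheb$hacchaece  e
   20  hacchaeceggdabagbgeheb$  $
   21  haeceggdabagbgeheb$hacc  c
   22  heb$hacchaeceggdabagbge  e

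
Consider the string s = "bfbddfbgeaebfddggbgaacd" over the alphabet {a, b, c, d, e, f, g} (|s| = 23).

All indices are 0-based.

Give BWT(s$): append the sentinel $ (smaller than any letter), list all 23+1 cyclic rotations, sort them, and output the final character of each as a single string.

dgaef$egfacbfddgabdbbgbd

rank  rotation                  last
    0  $bfbddfbgeaebfddggbgaacd  d
    1  aacd$bfbddfbgeaebfddggbg  g
    2  acd$bfbddfbgeaebfddggbga  a
    3  aebfddggbgaacd$bfbddfbge  e
    4  bddfbgeaebfddggbgaacd$bf  f
    5  bfbddfbgeaebfddggbgaacd$  $
    6  bfddggbgaacd$bfbddfbgeae  e
    7  bgaacd$bfbddfbgeaebfddgg  g
    8  bgeaebfddggbgaacd$bfbddf  f
    9  cd$bfbddfbgeaebfddggbgaa  a
   10  d$bfbddfbgeaebfddggbgaac  c
   11  ddfbgeaebfddggbgaacd$bfb  b
   12  ddggbgaacd$bfbddfbgeaebf  f
   13  dfbgeaebfddggbgaacd$bfbd  d
   14  dggbgaacd$bfbddfbgeaebfd  d
   15  eaebfddggbgaacd$bfbddfbg  g
   16  ebfddggbgaacd$bfbddfbgea  a
   17  fbddfbgeaebfddggbgaacd$b  b
   18  fbgeaebfddggbgaacd$bfbdd  d
   19  fddggbgaacd$bfbddfbgeaeb  b
   20  gaacd$bfbddfbgeaebfddggb  b
   21  gbgaacd$bfbddfbgeaebfddg  g
   22  geaebfddggbgaacd$bfbddfb  b
   23  ggbgaacd$bfbddfbgeaebfdd  d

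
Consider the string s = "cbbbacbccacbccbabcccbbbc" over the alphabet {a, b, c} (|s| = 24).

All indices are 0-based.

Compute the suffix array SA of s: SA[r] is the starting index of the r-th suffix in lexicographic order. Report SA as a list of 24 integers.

[15, 4, 9, 14, 3, 2, 1, 20, 21, 22, 6, 11, 16, 23, 8, 13, 0, 19, 5, 10, 7, 12, 18, 17]

rank→(start, suffix):
  0 → (15, 'abcccbbbc')
  1 → (4, 'acbccacbccbabcccbbbc')
  2 → (9, 'acbccbabcccbbbc')
  3 → (14, 'babcccbbbc')
  4 → (3, 'bacbccacbccbabcccbbbc')
  5 → (2, 'bbacbccacbccbabcccbbbc')
  6 → (1, 'bbbacbccacbccbabcccbbbc')
  7 → (20, 'bbbc')
  8 → (21, 'bbc')
  9 → (22, 'bc')
  10 → (6, 'bccacbccbabcccbbbc')
  11 → (11, 'bccbabcccbbbc')
  12 → (16, 'bcccbbbc')
  13 → (23, 'c')
  14 → (8, 'cacbccbabcccbbbc')
  15 → (13, 'cbabcccbbbc')
  16 → (0, 'cbbbacbccacbccbabcccbbbc')
  17 → (19, 'cbbbc')
  18 → (5, 'cbccacbccbabcccbbbc')
  19 → (10, 'cbccbabcccbbbc')
  20 → (7, 'ccacbccbabcccbbbc')
  21 → (12, 'ccbabcccbbbc')
  22 → (18, 'ccbbbc')
  23 → (17, 'cccbbbc')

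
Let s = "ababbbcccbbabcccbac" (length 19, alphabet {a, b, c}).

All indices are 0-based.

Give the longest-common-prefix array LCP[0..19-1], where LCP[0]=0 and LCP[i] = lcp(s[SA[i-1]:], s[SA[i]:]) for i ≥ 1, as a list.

sorted suffixes:
  #0 SA[0]=0  'ababbbcccbbabcccbac'
  #1 SA[1]=2  'abbbcccbbabcccbac'
  #2 SA[2]=11  'abcccbac'
  #3 SA[3]=17  'ac'
  #4 SA[4]=1  'babbbcccbbabcccbac'
  #5 SA[5]=10  'babcccbac'
  #6 SA[6]=16  'bac'
  #7 SA[7]=9  'bbabcccbac'
  #8 SA[8]=3  'bbbcccbbabcccbac'
  #9 SA[9]=4  'bbcccbbabcccbac'
  #10 SA[10]=12  'bcccbac'
  #11 SA[11]=5  'bcccbbabcccbac'
  #12 SA[12]=18  'c'
  #13 SA[13]=15  'cbac'
  #14 SA[14]=8  'cbbabcccbac'
  #15 SA[15]=14  'ccbac'
  #16 SA[16]=7  'ccbbabcccbac'
  #17 SA[17]=13  'cccbac'
  #18 SA[18]=6  'cccbbabcccbac'

SA = [0, 2, 11, 17, 1, 10, 16, 9, 3, 4, 12, 5, 18, 15, 8, 14, 7, 13, 6]
rank  pair      lcp
   1  s[0:],s[2:]  2  'ab'
   2  s[2:],s[11:]  2  'ab'
   3  s[11:],s[17:]  1  'a'
   4  s[17:],s[1:]  0  ''
   5  s[1:],s[10:]  3  'bab'
   6  s[10:],s[16:]  2  'ba'
   7  s[16:],s[9:]  1  'b'
   8  s[9:],s[3:]  2  'bb'
   9  s[3:],s[4:]  2  'bb'
  10  s[4:],s[12:]  1  'b'
  11  s[12:],s[5:]  5  'bcccb'
  12  s[5:],s[18:]  0  ''
  13  s[18:],s[15:]  1  'c'
  14  s[15:],s[8:]  2  'cb'
  15  s[8:],s[14:]  1  'c'
  16  s[14:],s[7:]  3  'ccb'
  17  s[7:],s[13:]  2  'cc'
  18  s[13:],s[6:]  4  'cccb'

[0, 2, 2, 1, 0, 3, 2, 1, 2, 2, 1, 5, 0, 1, 2, 1, 3, 2, 4]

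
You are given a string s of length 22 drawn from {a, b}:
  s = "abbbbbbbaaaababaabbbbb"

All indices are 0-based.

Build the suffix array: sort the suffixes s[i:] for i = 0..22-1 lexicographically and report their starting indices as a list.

[8, 9, 10, 15, 13, 11, 16, 0, 21, 7, 14, 12, 20, 6, 19, 5, 18, 4, 17, 3, 2, 1]

sorted suffixes:
  #0 SA[0]=8  'aaaababaabbbbb'
  #1 SA[1]=9  'aaababaabbbbb'
  #2 SA[2]=10  'aababaabbbbb'
  #3 SA[3]=15  'aabbbbb'
  #4 SA[4]=13  'abaabbbbb'
  #5 SA[5]=11  'ababaabbbbb'
  #6 SA[6]=16  'abbbbb'
  #7 SA[7]=0  'abbbbbbbaaaababaabbbbb'
  #8 SA[8]=21  'b'
  #9 SA[9]=7  'baaaababaabbbbb'
  #10 SA[10]=14  'baabbbbb'
  #11 SA[11]=12  'babaabbbbb'
  #12 SA[12]=20  'bb'
  #13 SA[13]=6  'bbaaaababaabbbbb'
  #14 SA[14]=19  'bbb'
  #15 SA[15]=5  'bbbaaaababaabbbbb'
  #16 SA[16]=18  'bbbb'
  #17 SA[17]=4  'bbbbaaaababaabbbbb'
  #18 SA[18]=17  'bbbbb'
  #19 SA[19]=3  'bbbbbaaaababaabbbbb'
  #20 SA[20]=2  'bbbbbbaaaababaabbbbb'
  #21 SA[21]=1  'bbbbbbbaaaababaabbbbb'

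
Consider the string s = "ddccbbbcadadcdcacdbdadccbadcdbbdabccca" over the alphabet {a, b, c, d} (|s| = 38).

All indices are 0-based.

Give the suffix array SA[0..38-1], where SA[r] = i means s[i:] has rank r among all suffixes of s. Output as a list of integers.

[37, 32, 15, 8, 20, 25, 10, 24, 4, 5, 29, 6, 33, 30, 18, 36, 14, 7, 23, 3, 35, 22, 2, 34, 27, 16, 12, 31, 19, 9, 28, 17, 13, 21, 1, 26, 11, 0]

rank→(start, suffix):
  0 → (37, 'a')
  1 → (32, 'abccca')
  2 → (15, 'acdbdadccbadcdbbdabccca')
  3 → (8, 'adadcdcacdbdadccbadcdbbdabccca')
  4 → (20, 'adccbadcdbbdabccca')
  5 → (25, 'adcdbbdabccca')
  6 → (10, 'adcdcacdbdadccbadcdbbdabccca')
  7 → (24, 'badcdbbdabccca')
  8 → (4, 'bbbcadadcdcacdbdadccbadcdbbdabccca')
  9 → (5, 'bbcadadcdcacdbdadccbadcdbbdabccca')
  10 → (29, 'bbdabccca')
  11 → (6, 'bcadadcdcacdbdadccbadcdbbdabccca')
  12 → (33, 'bccca')
  13 → (30, 'bdabccca')
  14 → (18, 'bdadccbadcdbbdabccca')
  15 → (36, 'ca')
  16 → (14, 'cacdbdadccbadcdbbdabccca')
  17 → (7, 'cadadcdcacdbdadccbadcdbbdabccca')
  18 → (23, 'cbadcdbbdabccca')
  19 → (3, 'cbbbcadadcdcacdbdadccbadcdbbdabccca')
  20 → (35, 'cca')
  21 → (22, 'ccbadcdbbdabccca')
  22 → (2, 'ccbbbcadadcdcacdbdadccbadcdbbdabccca')
  23 → (34, 'ccca')
  24 → (27, 'cdbbdabccca')
  25 → (16, 'cdbdadccbadcdbbdabccca')
  26 → (12, 'cdcacdbdadccbadcdbbdabccca')
  27 → (31, 'dabccca')
  28 → (19, 'dadccbadcdbbdabccca')
  29 → (9, 'dadcdcacdbdadccbadcdbbdabccca')
  30 → (28, 'dbbdabccca')
  31 → (17, 'dbdadccbadcdbbdabccca')
  32 → (13, 'dcacdbdadccbadcdbbdabccca')
  33 → (21, 'dccbadcdbbdabccca')
  34 → (1, 'dccbbbcadadcdcacdbdadccbadcdbbdabccca')
  35 → (26, 'dcdbbdabccca')
  36 → (11, 'dcdcacdbdadccbadcdbbdabccca')
  37 → (0, 'ddccbbbcadadcdcacdbdadccbadcdbbdabccca')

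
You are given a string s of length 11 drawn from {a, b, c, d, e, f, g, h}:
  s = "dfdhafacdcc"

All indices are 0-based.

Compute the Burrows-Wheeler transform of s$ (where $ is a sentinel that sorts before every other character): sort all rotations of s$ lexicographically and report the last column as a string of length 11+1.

rank  rotation      last
    0  $dfdhafacdcc  c
    1  acdcc$dfdhaf  f
    2  afacdcc$dfdh  h
    3  c$dfdhafacdc  c
    4  cc$dfdhafacd  d
    5  cdcc$dfdhafa  a
    6  dcc$dfdhafac  c
    7  dfdhafacdcc$  $
    8  dhafacdcc$df  f
    9  facdcc$dfdha  a
   10  fdhafacdcc$d  d
   11  hafacdcc$dfd  d

cfhcdac$fadd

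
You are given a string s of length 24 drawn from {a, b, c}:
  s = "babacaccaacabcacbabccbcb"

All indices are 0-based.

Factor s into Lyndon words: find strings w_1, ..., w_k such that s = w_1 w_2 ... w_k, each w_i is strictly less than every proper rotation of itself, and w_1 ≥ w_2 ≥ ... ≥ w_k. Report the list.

emit factor 1: 'b' (i=0, period=1)
emit factor 2: 'abacacc' (i=1, period=7)
emit factor 3: 'aacabcacbabccbcb' (i=8, period=16)

["b", "abacacc", "aacabcacbabccbcb"]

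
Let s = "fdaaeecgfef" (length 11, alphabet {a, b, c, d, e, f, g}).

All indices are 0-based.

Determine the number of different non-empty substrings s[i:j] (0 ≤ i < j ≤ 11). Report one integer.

sorted suffixes:
  #0 SA[0]=2  'aaeecgfef'
  #1 SA[1]=3  'aeecgfef'
  #2 SA[2]=6  'cgfef'
  #3 SA[3]=1  'daaeecgfef'
  #4 SA[4]=5  'ecgfef'
  #5 SA[5]=4  'eecgfef'
  #6 SA[6]=9  'ef'
  #7 SA[7]=10  'f'
  #8 SA[8]=0  'fdaaeecgfef'
  #9 SA[9]=8  'fef'
  #10 SA[10]=7  'gfef'

SA = [2, 3, 6, 1, 5, 4, 9, 10, 0, 8, 7]
i: (SA[i-1],SA[i]) lcp shared
  1: (2,3) 1 'a'
  2: (3,6) 0 ''
  3: (6,1) 0 ''
  4: (1,5) 0 ''
  5: (5,4) 1 'e'
  6: (4,9) 1 'e'
  7: (9,10) 0 ''
  8: (10,0) 1 'f'
  9: (0,8) 1 'f'
  10: (8,7) 0 ''

n(n+1)/2 = 11·12/2 = 66
Σ LCP = 0 + 1 + 0 + 0 + 0 + 1 + 1 + 0 + 1 + 1 + 0 = 5
distinct = 66 − 5 = 61

61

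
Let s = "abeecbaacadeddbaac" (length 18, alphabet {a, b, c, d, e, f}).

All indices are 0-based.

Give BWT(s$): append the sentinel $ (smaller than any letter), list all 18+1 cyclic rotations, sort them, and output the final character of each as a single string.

rank  rotation             last
    0  $abeecbaacadeddbaac  c
    1  aac$abeecbaacadeddb  b
    2  aacadeddbaac$abeecb  b
    3  abeecbaacadeddbaac$  $
    4  ac$abeecbaacadeddba  a
    5  acadeddbaac$abeecba  a
    6  adeddbaac$abeecbaac  c
    7  baac$abeecbaacadedd  d
    8  baacadeddbaac$abeec  c
    9  beecbaacadeddbaac$a  a
   10  c$abeecbaacadeddbaa  a
   11  cadeddbaac$abeecbaa  a
   12  cbaacadeddbaac$abee  e
   13  dbaac$abeecbaacaded  d
   14  ddbaac$abeecbaacade  e
   15  deddbaac$abeecbaaca  a
   16  ecbaacadeddbaac$abe  e
   17  eddbaac$abeecbaacad  d
   18  eecbaacadeddbaac$ab  b

cbb$aacdcaaaedeaedb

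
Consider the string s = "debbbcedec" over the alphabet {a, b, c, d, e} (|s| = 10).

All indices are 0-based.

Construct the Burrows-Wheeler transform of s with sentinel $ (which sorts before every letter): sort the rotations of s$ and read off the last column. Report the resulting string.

rank  rotation     last
    0  $debbbcedec  c
    1  bbbcedec$de  e
    2  bbcedec$deb  b
    3  bcedec$debb  b
    4  c$debbbcede  e
    5  cedec$debbb  b
    6  debbbcedec$  $
    7  dec$debbbce  e
    8  ebbbcedec$d  d
    9  ec$debbbced  d
   10  edec$debbbc  c

cebbeb$eddc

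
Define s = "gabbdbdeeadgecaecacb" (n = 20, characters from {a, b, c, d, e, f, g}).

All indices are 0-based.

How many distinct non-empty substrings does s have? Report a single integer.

192

rank→(start, suffix):
  0 → (1, 'abbdbdeeadgecaecacb')
  1 → (17, 'acb')
  2 → (9, 'adgecaecacb')
  3 → (14, 'aecacb')
  4 → (19, 'b')
  5 → (2, 'bbdbdeeadgecaecacb')
  6 → (3, 'bdbdeeadgecaecacb')
  7 → (5, 'bdeeadgecaecacb')
  8 → (16, 'cacb')
  9 → (13, 'caecacb')
  10 → (18, 'cb')
  11 → (4, 'dbdeeadgecaecacb')
  12 → (6, 'deeadgecaecacb')
  13 → (10, 'dgecaecacb')
  14 → (8, 'eadgecaecacb')
  15 → (15, 'ecacb')
  16 → (12, 'ecaecacb')
  17 → (7, 'eeadgecaecacb')
  18 → (0, 'gabbdbdeeadgecaecacb')
  19 → (11, 'gecaecacb')

SA = [1, 17, 9, 14, 19, 2, 3, 5, 16, 13, 18, 4, 6, 10, 8, 15, 12, 7, 0, 11]
rank  pair      lcp
   1  s[1:],s[17:]  1  'a'
   2  s[17:],s[9:]  1  'a'
   3  s[9:],s[14:]  1  'a'
   4  s[14:],s[19:]  0  ''
   5  s[19:],s[2:]  1  'b'
   6  s[2:],s[3:]  1  'b'
   7  s[3:],s[5:]  2  'bd'
   8  s[5:],s[16:]  0  ''
   9  s[16:],s[13:]  2  'ca'
  10  s[13:],s[18:]  1  'c'
  11  s[18:],s[4:]  0  ''
  12  s[4:],s[6:]  1  'd'
  13  s[6:],s[10:]  1  'd'
  14  s[10:],s[8:]  0  ''
  15  s[8:],s[15:]  1  'e'
  16  s[15:],s[12:]  3  'eca'
  17  s[12:],s[7:]  1  'e'
  18  s[7:],s[0:]  0  ''
  19  s[0:],s[11:]  1  'g'

n(n+1)/2 = 20·21/2 = 210
Σ LCP = 0 + 1 + 1 + 1 + 0 + 1 + 1 + 2 + 0 + 2 + 1 + 0 + 1 + 1 + 0 + 1 + 3 + 1 + 0 + 1 = 18
distinct = 210 − 18 = 192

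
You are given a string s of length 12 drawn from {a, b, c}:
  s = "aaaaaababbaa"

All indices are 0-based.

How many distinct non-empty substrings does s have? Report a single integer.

rank→(start, suffix):
  0 → (11, 'a')
  1 → (10, 'aa')
  2 → (0, 'aaaaaababbaa')
  3 → (1, 'aaaaababbaa')
  4 → (2, 'aaaababbaa')
  5 → (3, 'aaababbaa')
  6 → (4, 'aababbaa')
  7 → (5, 'ababbaa')
  8 → (7, 'abbaa')
  9 → (9, 'baa')
  10 → (6, 'babbaa')
  11 → (8, 'bbaa')

SA = [11, 10, 0, 1, 2, 3, 4, 5, 7, 9, 6, 8]
rank  pair      lcp
   1  s[11:],s[10:]  1  'a'
   2  s[10:],s[0:]  2  'aa'
   3  s[0:],s[1:]  5  'aaaaa'
   4  s[1:],s[2:]  4  'aaaa'
   5  s[2:],s[3:]  3  'aaa'
   6  s[3:],s[4:]  2  'aa'
   7  s[4:],s[5:]  1  'a'
   8  s[5:],s[7:]  2  'ab'
   9  s[7:],s[9:]  0  ''
  10  s[9:],s[6:]  2  'ba'
  11  s[6:],s[8:]  1  'b'

n(n+1)/2 = 12·13/2 = 78
Σ LCP = 0 + 1 + 2 + 5 + 4 + 3 + 2 + 1 + 2 + 0 + 2 + 1 = 23
distinct = 78 − 23 = 55

55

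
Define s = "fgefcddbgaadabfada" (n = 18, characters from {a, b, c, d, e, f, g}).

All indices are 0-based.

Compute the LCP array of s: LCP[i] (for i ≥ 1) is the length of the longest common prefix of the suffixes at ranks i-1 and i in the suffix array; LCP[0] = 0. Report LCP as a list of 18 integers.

rank | idx | suffix
   0 |  17 | a
   1 |   9 | aadabfada
   2 |  12 | abfada
   3 |  15 | ada
   4 |  10 | adabfada
   5 |  13 | bfada
   6 |   7 | bgaadabfada
   7 |   4 | cddbgaadabfada
   8 |  16 | da
   9 |  11 | dabfada
  10 |   6 | dbgaadabfada
  11 |   5 | ddbgaadabfada
  12 |   2 | efcddbgaadabfada
  13 |  14 | fada
  14 |   3 | fcddbgaadabfada
  15 |   0 | fgefcddbgaadabfada
  16 |   8 | gaadabfada
  17 |   1 | gefcddbgaadabfada

SA = [17, 9, 12, 15, 10, 13, 7, 4, 16, 11, 6, 5, 2, 14, 3, 0, 8, 1]
[i] adj suffixes → lcp
  [1] 17/9 → 1 ('a')
  [2] 9/12 → 1 ('a')
  [3] 12/15 → 1 ('a')
  [4] 15/10 → 3 ('ada')
  [5] 10/13 → 0 ('')
  [6] 13/7 → 1 ('b')
  [7] 7/4 → 0 ('')
  [8] 4/16 → 0 ('')
  [9] 16/11 → 2 ('da')
  [10] 11/6 → 1 ('d')
  [11] 6/5 → 1 ('d')
  [12] 5/2 → 0 ('')
  [13] 2/14 → 0 ('')
  [14] 14/3 → 1 ('f')
  [15] 3/0 → 1 ('f')
  [16] 0/8 → 0 ('')
  [17] 8/1 → 1 ('g')

[0, 1, 1, 1, 3, 0, 1, 0, 0, 2, 1, 1, 0, 0, 1, 1, 0, 1]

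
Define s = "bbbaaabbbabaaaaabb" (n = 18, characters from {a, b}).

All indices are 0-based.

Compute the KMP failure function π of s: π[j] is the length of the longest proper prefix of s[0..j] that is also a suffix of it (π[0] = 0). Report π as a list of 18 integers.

π[0] = 0
j=1 s[j]='b': π[1]=1 (border 'b')
j=2 s[j]='b': π[2]=2 (border 'bb')
j=3 s[j]='a': k: 2→1→0; π[3]=0 (border '')
j=4 s[j]='a': π[4]=0 (border '')
j=5 s[j]='a': π[5]=0 (border '')
j=6 s[j]='b': π[6]=1 (border 'b')
j=7 s[j]='b': π[7]=2 (border 'bb')
j=8 s[j]='b': π[8]=3 (border 'bbb')
j=9 s[j]='a': π[9]=4 (border 'bbba')
j=10 s[j]='b': k: 4→0; π[10]=1 (border 'b')
j=11 s[j]='a': k: 1→0; π[11]=0 (border '')
j=12 s[j]='a': π[12]=0 (border '')
j=13 s[j]='a': π[13]=0 (border '')
j=14 s[j]='a': π[14]=0 (border '')
j=15 s[j]='a': π[15]=0 (border '')
j=16 s[j]='b': π[16]=1 (border 'b')
j=17 s[j]='b': π[17]=2 (border 'bb')

[0, 1, 2, 0, 0, 0, 1, 2, 3, 4, 1, 0, 0, 0, 0, 0, 1, 2]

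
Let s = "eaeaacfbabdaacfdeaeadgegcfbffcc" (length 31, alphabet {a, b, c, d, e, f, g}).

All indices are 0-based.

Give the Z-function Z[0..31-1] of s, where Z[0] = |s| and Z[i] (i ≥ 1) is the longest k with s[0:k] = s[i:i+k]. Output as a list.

[31, 0, 2, 0, 0, 0, 0, 0, 0, 0, 0, 0, 0, 0, 0, 0, 4, 0, 2, 0, 0, 0, 1, 0, 0, 0, 0, 0, 0, 0, 0]

Z[0]=31
i=1: outside box; Z[1]=0
i=2: outside box; Z[2]=2 extend→box=[2,4)
i=3: min(r-i=1, Z[1]=0)=0; Z[3]=0
i=4: outside box; Z[4]=0
i=5: outside box; Z[5]=0
i=6: outside box; Z[6]=0
i=7: outside box; Z[7]=0
i=8: outside box; Z[8]=0
i=9: outside box; Z[9]=0
i=10: outside box; Z[10]=0
i=11: outside box; Z[11]=0
i=12: outside box; Z[12]=0
i=13: outside box; Z[13]=0
i=14: outside box; Z[14]=0
i=15: outside box; Z[15]=0
i=16: outside box; Z[16]=4 extend→box=[16,20)
i=17: min(r-i=3, Z[1]=0)=0; Z[17]=0
i=18: min(r-i=2, Z[2]=2)=2; Z[18]=2
i=19: min(r-i=1, Z[3]=0)=0; Z[19]=0
i=20: outside box; Z[20]=0
i=21: outside box; Z[21]=0
i=22: outside box; Z[22]=1 extend→box=[22,23)
i=23: outside box; Z[23]=0
i=24: outside box; Z[24]=0
i=25: outside box; Z[25]=0
i=26: outside box; Z[26]=0
i=27: outside box; Z[27]=0
i=28: outside box; Z[28]=0
i=29: outside box; Z[29]=0
i=30: outside box; Z[30]=0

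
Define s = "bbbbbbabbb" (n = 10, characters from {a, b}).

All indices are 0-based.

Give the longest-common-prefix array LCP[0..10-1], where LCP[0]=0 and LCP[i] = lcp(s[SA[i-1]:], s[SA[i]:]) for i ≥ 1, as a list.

[0, 0, 1, 1, 2, 2, 3, 3, 4, 5]

sorted suffixes:
  #0 SA[0]=6  'abbb'
  #1 SA[1]=9  'b'
  #2 SA[2]=5  'babbb'
  #3 SA[3]=8  'bb'
  #4 SA[4]=4  'bbabbb'
  #5 SA[5]=7  'bbb'
  #6 SA[6]=3  'bbbabbb'
  #7 SA[7]=2  'bbbbabbb'
  #8 SA[8]=1  'bbbbbabbb'
  #9 SA[9]=0  'bbbbbbabbb'

SA = [6, 9, 5, 8, 4, 7, 3, 2, 1, 0]
[i] adj suffixes → lcp
  [1] 6/9 → 0 ('')
  [2] 9/5 → 1 ('b')
  [3] 5/8 → 1 ('b')
  [4] 8/4 → 2 ('bb')
  [5] 4/7 → 2 ('bb')
  [6] 7/3 → 3 ('bbb')
  [7] 3/2 → 3 ('bbb')
  [8] 2/1 → 4 ('bbbb')
  [9] 1/0 → 5 ('bbbbb')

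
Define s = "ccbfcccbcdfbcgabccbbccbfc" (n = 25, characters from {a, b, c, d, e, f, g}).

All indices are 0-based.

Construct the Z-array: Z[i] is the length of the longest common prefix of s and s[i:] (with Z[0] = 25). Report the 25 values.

Z[0]=25
i=1: outside box; Z[1]=1 grow→box=[1,2)
i=2: outside box; Z[2]=0
i=3: outside box; Z[3]=0
i=4: outside box; Z[4]=2 grow→box=[4,6)
i=5: min(r-i=1, Z[1]=1)=1; Z[5]=3 grow→box=[5,8)
i=6: min(r-i=2, Z[1]=1)=1; Z[6]=1
i=7: min(r-i=1, Z[2]=0)=0; Z[7]=0
i=8: outside box; Z[8]=1 grow→box=[8,9)
i=9: outside box; Z[9]=0
i=10: outside box; Z[10]=0
i=11: outside box; Z[11]=0
i=12: outside box; Z[12]=1 grow→box=[12,13)
i=13: outside box; Z[13]=0
i=14: outside box; Z[14]=0
i=15: outside box; Z[15]=0
i=16: outside box; Z[16]=3 grow→box=[16,19)
i=17: min(r-i=2, Z[1]=1)=1; Z[17]=1
i=18: min(r-i=1, Z[2]=0)=0; Z[18]=0
i=19: outside box; Z[19]=0
i=20: outside box; Z[20]=5 grow→box=[20,25)
i=21: min(r-i=4, Z[1]=1)=1; Z[21]=1
i=22: min(r-i=3, Z[2]=0)=0; Z[22]=0
i=23: min(r-i=2, Z[3]=0)=0; Z[23]=0
i=24: min(r-i=1, Z[4]=2)=1; Z[24]=1

[25, 1, 0, 0, 2, 3, 1, 0, 1, 0, 0, 0, 1, 0, 0, 0, 3, 1, 0, 0, 5, 1, 0, 0, 1]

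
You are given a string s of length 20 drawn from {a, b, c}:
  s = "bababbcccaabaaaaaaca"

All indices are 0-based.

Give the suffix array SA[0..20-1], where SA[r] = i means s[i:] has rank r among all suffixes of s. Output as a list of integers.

[19, 12, 13, 14, 15, 9, 16, 10, 1, 3, 17, 11, 0, 2, 4, 5, 18, 8, 7, 6]

rank | idx | suffix
   0 |  19 | a
   1 |  12 | aaaaaaca
   2 |  13 | aaaaaca
   3 |  14 | aaaaca
   4 |  15 | aaaca
   5 |   9 | aabaaaaaaca
   6 |  16 | aaca
   7 |  10 | abaaaaaaca
   8 |   1 | ababbcccaabaaaaaaca
   9 |   3 | abbcccaabaaaaaaca
  10 |  17 | aca
  11 |  11 | baaaaaaca
  12 |   0 | bababbcccaabaaaaaaca
  13 |   2 | babbcccaabaaaaaaca
  14 |   4 | bbcccaabaaaaaaca
  15 |   5 | bcccaabaaaaaaca
  16 |  18 | ca
  17 |   8 | caabaaaaaaca
  18 |   7 | ccaabaaaaaaca
  19 |   6 | cccaabaaaaaaca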